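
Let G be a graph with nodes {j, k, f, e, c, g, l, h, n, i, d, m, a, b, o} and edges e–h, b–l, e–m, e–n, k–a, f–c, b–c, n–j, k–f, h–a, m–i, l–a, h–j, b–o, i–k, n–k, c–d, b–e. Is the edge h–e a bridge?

No

After removing h–e, the path h-j-n-e still connects them, so the edge is not a bridge.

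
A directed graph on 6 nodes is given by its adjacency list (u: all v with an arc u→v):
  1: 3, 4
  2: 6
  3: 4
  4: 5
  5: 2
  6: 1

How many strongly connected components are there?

{1, 2, 3, 4, 5, 6} are all mutually reachable — one SCC of size 6.
That gives 1 strongly connected component.

1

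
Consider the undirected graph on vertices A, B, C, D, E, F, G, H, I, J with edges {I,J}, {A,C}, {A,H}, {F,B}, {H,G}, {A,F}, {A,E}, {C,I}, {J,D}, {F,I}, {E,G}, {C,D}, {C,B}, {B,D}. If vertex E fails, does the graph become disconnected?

Deleting E leaves 1 component (was 1) (its neighbors A, G remain connected to each other), so E is not a cut vertex.

No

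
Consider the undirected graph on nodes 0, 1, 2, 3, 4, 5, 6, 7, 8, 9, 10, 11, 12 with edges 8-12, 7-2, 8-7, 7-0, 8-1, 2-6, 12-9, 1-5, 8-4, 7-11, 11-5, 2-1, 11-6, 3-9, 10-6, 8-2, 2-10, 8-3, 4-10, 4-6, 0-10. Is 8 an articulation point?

Deleting 8 raises the number of components from 1 to 2, so 8 is a cut vertex.

Yes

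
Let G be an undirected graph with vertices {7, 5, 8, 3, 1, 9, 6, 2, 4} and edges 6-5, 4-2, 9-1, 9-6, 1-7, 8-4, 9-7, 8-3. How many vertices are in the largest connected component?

Starting from 2 we can reach 2, 3, 4, 8. That is one component of size 4.
Starting from 1 we can reach 1, 5, 6, 7, 9. That is one component of size 5.
The largest has 5 vertices.

5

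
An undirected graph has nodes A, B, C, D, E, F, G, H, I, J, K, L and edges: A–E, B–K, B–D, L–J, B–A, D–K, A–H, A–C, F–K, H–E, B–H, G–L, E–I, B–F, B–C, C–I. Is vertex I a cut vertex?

No

Deleting I leaves 2 components (was 2), so I is not a cut vertex.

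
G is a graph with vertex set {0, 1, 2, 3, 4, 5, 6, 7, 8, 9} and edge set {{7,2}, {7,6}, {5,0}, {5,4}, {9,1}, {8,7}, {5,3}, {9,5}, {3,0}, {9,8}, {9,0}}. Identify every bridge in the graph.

1-9, 2-7, 4-5, 6-7, 7-8, 8-9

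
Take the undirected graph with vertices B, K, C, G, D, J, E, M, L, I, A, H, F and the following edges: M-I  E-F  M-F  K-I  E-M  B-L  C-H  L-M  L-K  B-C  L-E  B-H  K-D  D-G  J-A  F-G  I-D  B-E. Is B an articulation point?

Yes

Deleting B raises the number of components from 2 to 3, so B is a cut vertex.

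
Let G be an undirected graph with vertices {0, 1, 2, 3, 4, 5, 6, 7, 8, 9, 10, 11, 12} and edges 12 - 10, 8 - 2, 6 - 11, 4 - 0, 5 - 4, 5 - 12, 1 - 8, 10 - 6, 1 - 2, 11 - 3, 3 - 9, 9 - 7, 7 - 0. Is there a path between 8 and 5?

The component containing 8 is {1, 2, 8}, and 5 is not in it.

No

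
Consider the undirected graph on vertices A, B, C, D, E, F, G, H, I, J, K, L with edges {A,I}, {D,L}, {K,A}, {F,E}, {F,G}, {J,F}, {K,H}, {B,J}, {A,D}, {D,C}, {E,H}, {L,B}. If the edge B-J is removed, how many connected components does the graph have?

1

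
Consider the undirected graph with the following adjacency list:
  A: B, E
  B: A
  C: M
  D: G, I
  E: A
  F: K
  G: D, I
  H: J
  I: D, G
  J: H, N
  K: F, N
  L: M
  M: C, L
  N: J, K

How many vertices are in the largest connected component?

5

Starting from C we can reach C, L, M. That is one component of size 3.
Starting from A we can reach A, B, E. That is one component of size 3.
Starting from D we can reach D, G, I. That is one component of size 3.
Starting from F we can reach F, H, J, K, N. That is one component of size 5.
The largest has 5 vertices.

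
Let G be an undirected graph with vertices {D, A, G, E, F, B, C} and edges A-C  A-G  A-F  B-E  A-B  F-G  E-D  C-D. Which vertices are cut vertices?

A

Removing A increases the component count from 1 to 2, so A is a cut vertex.
By contrast removing F leaves 1 component; it is not a cut vertex. No other vertex is a cut vertex either.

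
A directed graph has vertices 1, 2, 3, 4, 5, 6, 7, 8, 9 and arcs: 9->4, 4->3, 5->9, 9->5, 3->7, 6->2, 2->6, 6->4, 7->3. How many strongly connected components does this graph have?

{2, 6} are all mutually reachable — one SCC of size 2.
{3, 7} are all mutually reachable — one SCC of size 2.
{5, 9} are all mutually reachable — one SCC of size 2.
{1} is an SCC by itself.
{4} is an SCC by itself.
(and 1 more singleton SCC)
That gives 6 strongly connected components.

6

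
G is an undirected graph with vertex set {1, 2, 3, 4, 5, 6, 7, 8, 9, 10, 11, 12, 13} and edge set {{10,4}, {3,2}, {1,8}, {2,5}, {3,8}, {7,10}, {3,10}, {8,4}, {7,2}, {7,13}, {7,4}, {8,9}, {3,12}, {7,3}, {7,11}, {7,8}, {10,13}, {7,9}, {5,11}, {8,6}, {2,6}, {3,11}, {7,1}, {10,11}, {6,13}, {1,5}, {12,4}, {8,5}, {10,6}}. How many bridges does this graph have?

0

The edges on the cycle 7-3-10-7 are not bridges since each lies on that cycle.
Every edge lies on some cycle, so there are no bridges.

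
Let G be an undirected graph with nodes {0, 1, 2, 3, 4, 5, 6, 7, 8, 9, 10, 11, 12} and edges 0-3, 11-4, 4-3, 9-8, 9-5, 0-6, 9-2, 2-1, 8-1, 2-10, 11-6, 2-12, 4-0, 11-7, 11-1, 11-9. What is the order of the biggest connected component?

13

Starting from 0 we can reach 0, 1, 2, 3, 4, 5, 6, 7, 8, 9, 10, 11, 12. That is one component of size 13.
The largest has 13 vertices.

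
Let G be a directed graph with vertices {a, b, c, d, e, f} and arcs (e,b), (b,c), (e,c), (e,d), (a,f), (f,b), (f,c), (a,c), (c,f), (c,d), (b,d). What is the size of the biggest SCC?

{b, c, f} are all mutually reachable — one SCC of size 3.
{d} is an SCC by itself.
{a} is an SCC by itself.
{e} is an SCC by itself.
The largest has 3 vertices.

3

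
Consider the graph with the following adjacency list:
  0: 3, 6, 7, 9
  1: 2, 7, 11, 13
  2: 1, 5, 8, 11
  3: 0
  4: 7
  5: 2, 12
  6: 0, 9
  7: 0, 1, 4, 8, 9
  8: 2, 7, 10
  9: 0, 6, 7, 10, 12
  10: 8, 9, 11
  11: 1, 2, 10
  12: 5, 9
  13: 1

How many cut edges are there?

3

The edges on the cycle 7-9-6-0-7 are not bridges since each lies on that cycle.
But removing 7-4 disconnects 7 from 4; removing 0-3 disconnects 0 from 3; removing 13-1 disconnects 13 from 1 — these are bridges.
That makes 3 bridges.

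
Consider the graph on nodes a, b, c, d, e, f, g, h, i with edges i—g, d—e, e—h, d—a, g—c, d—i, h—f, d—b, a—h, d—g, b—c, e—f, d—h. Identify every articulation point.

Removing d increases the component count from 1 to 2, so d is a cut vertex.
By contrast removing h leaves 1 component; it is not a cut vertex. No other vertex is a cut vertex either.

d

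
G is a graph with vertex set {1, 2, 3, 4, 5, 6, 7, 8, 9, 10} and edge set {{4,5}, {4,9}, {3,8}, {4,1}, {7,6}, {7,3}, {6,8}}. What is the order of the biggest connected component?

4

2 is isolated — a component by itself.
10 is isolated — a component by itself.
Starting from 1 we can reach 1, 4, 5, 9. That is one component of size 4.
Starting from 3 we can reach 3, 6, 7, 8. That is one component of size 4.
The largest has 4 vertices.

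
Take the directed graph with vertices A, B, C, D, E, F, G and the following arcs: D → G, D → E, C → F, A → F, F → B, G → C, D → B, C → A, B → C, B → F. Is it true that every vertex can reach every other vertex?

No

There is no directed path from E to A, so the graph is not strongly connected.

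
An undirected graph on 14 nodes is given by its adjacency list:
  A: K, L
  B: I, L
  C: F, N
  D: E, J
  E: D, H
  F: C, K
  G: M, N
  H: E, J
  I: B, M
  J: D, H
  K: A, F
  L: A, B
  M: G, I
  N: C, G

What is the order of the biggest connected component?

Starting from D we can reach D, E, H, J. That is one component of size 4.
Starting from A we can reach A, B, C, F, G, I, K, L, M, N. That is one component of size 10.
The largest has 10 vertices.

10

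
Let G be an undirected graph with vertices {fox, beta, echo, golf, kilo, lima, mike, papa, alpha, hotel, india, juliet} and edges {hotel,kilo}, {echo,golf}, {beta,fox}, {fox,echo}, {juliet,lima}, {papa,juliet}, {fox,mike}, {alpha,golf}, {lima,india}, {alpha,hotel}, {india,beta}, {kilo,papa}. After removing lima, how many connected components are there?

1

With lima gone, the remaining components are: {fox, beta, echo, golf, kilo, mike, papa, alpha, hotel, india, juliet}.
That is 1 component.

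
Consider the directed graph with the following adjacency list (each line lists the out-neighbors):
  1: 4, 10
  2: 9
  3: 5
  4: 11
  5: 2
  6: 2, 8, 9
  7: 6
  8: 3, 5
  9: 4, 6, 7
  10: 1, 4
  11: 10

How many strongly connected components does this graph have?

2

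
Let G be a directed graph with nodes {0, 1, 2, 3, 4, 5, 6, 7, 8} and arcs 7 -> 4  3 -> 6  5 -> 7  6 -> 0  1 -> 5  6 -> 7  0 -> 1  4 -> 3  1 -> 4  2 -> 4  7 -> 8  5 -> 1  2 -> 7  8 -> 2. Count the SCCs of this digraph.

{0, 1, 2, 3, 4, 5, 6, 7, 8} are all mutually reachable — one SCC of size 9.
That gives 1 strongly connected component.

1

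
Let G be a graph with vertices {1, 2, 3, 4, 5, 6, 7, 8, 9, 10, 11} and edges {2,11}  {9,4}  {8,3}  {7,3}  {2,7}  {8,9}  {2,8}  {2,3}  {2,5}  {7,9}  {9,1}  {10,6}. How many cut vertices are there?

Removing 2 increases the component count from 2 to 4, so 2 is a cut vertex.
Removing 9 increases the component count from 2 to 4, so 9 is a cut vertex.
By contrast removing 6 leaves 2 components; it is not a cut vertex. No other vertex is a cut vertex either.

2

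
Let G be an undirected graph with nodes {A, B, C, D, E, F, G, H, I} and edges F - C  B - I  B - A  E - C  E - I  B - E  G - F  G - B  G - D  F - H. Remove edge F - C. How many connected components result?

1

F and C are still connected via F-G-B-E-C, so the component count stays at 1.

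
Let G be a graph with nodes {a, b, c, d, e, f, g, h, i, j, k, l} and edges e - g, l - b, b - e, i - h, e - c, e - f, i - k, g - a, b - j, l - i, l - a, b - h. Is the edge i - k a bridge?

Removing i - k leaves no path between i and k: the component count goes from 2 to 3. So it is a bridge.

Yes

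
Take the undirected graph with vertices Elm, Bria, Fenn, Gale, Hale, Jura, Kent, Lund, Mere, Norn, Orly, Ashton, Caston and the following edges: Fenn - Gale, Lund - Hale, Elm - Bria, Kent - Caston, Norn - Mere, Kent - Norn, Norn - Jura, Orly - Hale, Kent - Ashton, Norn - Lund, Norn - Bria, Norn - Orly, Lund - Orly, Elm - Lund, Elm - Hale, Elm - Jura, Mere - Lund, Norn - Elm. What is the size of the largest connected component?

Starting from Fenn we can reach Fenn, Gale. That is one component of size 2.
Starting from Elm we can reach Elm, Bria, Hale, Jura, Kent, Lund, Mere, Norn, Orly, Ashton, Caston. That is one component of size 11.
The largest has 11 vertices.

11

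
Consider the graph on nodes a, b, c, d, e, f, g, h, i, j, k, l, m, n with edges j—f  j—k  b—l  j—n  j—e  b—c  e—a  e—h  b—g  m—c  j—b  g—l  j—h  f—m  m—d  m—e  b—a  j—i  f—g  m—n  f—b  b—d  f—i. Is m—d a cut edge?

After removing m—d, the path m-f-b-d still connects them, so the edge is not a bridge.

No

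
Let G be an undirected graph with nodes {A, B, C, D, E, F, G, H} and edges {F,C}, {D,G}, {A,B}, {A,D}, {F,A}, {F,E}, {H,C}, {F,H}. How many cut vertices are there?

3

Removing A increases the component count from 1 to 3, so A is a cut vertex.
Removing D increases the component count from 1 to 2, so D is a cut vertex.
Removing F increases the component count from 1 to 3, so F is a cut vertex.
By contrast removing E leaves 1 component; it is not a cut vertex. No other vertex is a cut vertex either.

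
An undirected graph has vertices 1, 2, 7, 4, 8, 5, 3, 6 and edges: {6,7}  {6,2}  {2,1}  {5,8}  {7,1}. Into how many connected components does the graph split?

4

3 is isolated — a component by itself.
4 is isolated — a component by itself.
Starting from 5 we can reach 5, 8. That is one component of size 2.
Starting from 1 we can reach 1, 2, 6, 7. That is one component of size 4.
Total: 4 components.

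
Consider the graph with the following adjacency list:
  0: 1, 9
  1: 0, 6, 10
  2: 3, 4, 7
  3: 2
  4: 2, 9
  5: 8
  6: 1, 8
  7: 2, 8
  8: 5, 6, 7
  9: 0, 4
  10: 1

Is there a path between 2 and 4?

Yes

From 2 we can reach 0, 1, 2, 3, 4, 5, 6, 7, 8, 9, 10, which includes 4.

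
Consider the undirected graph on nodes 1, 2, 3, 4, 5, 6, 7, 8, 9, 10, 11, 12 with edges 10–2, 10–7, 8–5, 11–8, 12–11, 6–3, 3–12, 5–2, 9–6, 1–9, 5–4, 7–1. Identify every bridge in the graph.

4-5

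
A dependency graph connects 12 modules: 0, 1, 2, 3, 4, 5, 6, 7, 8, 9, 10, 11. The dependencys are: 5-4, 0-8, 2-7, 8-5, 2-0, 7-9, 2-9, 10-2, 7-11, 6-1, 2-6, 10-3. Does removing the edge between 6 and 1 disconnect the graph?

Yes

Removing 6-1 leaves no path between 6 and 1: the component count goes from 1 to 2. So it is a bridge.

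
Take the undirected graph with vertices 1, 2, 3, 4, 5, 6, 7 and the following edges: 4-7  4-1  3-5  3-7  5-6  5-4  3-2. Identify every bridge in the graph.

1-4, 2-3, 5-6

The edges on the cycle 3-5-4-7-3 are not bridges since each lies on that cycle.
But removing 5-6 disconnects 5 from 6; removing 4-1 disconnects 4 from 1; removing 3-2 disconnects 3 from 2 — these are bridges.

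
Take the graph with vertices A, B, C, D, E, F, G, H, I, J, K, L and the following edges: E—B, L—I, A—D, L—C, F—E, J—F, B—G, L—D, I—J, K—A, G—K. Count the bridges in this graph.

1

The edges on the cycle L-I-J-F-E-B-G-K-A-D-L are not bridges since each lies on that cycle.
But removing L—C disconnects L from C — this is a bridge.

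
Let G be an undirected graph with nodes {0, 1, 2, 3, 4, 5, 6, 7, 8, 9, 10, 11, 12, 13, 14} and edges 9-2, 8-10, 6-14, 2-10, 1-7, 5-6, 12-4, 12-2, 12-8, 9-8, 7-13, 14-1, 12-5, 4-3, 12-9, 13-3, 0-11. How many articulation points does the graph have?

1

Removing 12 increases the component count from 2 to 3, so 12 is a cut vertex.
By contrast removing 7 leaves 2 components; it is not a cut vertex. No other vertex is a cut vertex either.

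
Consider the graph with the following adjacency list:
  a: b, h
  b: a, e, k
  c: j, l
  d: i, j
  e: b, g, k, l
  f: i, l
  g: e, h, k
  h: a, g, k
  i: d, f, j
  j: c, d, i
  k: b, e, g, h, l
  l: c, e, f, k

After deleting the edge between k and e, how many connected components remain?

1

k and e are still connected via k-l-e, so the component count stays at 1.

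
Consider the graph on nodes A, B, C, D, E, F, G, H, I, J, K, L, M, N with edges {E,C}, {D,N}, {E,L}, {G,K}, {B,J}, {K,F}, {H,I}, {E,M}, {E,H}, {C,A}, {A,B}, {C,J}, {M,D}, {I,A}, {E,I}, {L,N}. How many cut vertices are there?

2

Removing E increases the component count from 2 to 3, so E is a cut vertex.
Removing K increases the component count from 2 to 3, so K is a cut vertex.
By contrast removing G leaves 2 components; it is not a cut vertex. No other vertex is a cut vertex either.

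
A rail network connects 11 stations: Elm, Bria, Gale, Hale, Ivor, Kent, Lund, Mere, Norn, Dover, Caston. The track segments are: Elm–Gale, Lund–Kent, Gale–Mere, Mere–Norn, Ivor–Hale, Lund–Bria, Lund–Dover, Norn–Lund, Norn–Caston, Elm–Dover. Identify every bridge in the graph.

The edges on the cycle Elm-Gale-Mere-Norn-Lund-Dover-Elm are not bridges since each lies on that cycle.
But removing Caston–Norn disconnects Caston from Norn; removing Lund–Bria disconnects Lund from Bria; removing Ivor–Hale disconnects Ivor from Hale; removing Lund–Kent disconnects Lund from Kent — these are bridges.

Bria-Lund, Caston-Norn, Hale-Ivor, Kent-Lund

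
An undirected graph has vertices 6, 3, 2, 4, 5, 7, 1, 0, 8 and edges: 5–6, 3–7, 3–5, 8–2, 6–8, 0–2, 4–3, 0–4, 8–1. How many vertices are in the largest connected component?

9

Starting from 0 we can reach 0, 1, 2, 3, 4, 5, 6, 7, 8. That is one component of size 9.
The largest has 9 vertices.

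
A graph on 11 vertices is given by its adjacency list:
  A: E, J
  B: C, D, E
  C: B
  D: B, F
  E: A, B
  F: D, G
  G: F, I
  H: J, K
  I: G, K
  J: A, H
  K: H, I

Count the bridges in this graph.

1

The edges on the cycle F-D-B-E-A-J-H-K-I-G-F are not bridges since each lies on that cycle.
But removing B-C disconnects B from C — this is a bridge.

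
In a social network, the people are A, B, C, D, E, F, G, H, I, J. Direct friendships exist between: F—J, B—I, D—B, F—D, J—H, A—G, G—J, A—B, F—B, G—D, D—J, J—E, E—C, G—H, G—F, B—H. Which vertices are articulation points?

B, E, J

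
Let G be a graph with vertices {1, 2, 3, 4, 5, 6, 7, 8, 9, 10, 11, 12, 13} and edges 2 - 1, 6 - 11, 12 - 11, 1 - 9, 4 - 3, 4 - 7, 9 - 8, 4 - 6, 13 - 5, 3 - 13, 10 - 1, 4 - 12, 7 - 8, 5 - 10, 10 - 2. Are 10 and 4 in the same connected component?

Yes

From 10 we can reach 1, 2, 3, 4, 5, 6, 7, 8, 9, 10, 11, 12, 13, which includes 4.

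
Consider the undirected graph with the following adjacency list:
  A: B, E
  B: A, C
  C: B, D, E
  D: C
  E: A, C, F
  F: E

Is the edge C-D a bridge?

Removing C-D leaves no path between C and D: the component count goes from 1 to 2. So it is a bridge.

Yes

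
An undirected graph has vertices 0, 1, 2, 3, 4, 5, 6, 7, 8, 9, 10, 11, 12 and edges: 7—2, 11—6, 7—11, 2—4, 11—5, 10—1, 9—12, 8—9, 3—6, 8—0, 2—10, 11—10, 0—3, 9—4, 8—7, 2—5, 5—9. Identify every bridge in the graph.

The edges on the cycle 8-7-2-5-9-8 are not bridges since each lies on that cycle.
But removing 12—9 disconnects 12 from 9; removing 10—1 disconnects 10 from 1 — these are bridges.

1-10, 12-9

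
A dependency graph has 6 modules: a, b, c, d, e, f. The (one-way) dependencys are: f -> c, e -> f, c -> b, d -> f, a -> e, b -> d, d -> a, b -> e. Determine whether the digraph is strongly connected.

From d we can reach every vertex (a, b, c, d, e, f), and every vertex can reach d (a, b, c, d, e, f). So the whole graph is one strongly connected component.

Yes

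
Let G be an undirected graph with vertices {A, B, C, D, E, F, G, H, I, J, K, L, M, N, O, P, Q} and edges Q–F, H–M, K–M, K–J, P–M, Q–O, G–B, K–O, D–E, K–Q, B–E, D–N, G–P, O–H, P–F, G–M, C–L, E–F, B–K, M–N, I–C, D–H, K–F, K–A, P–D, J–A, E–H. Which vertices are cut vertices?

Removing C increases the component count from 2 to 3, so C is a cut vertex.
Removing K increases the component count from 2 to 3, so K is a cut vertex.
By contrast removing H leaves 2 components; it is not a cut vertex. No other vertex is a cut vertex either.

C, K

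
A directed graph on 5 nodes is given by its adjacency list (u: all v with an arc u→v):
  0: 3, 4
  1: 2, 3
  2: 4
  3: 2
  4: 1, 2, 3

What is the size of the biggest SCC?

{1, 2, 3, 4} are all mutually reachable — one SCC of size 4.
{0} is an SCC by itself.
The largest has 4 vertices.

4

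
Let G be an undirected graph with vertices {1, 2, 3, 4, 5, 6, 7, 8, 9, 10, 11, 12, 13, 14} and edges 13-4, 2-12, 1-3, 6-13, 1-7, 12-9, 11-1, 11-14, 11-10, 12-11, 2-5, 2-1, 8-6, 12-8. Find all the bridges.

1-3, 1-7, 10-11, 11-14, 12-8, 12-9, 13-4, 13-6, 2-5, 6-8

The edges on the cycle 2-12-11-1-2 are not bridges since each lies on that cycle.
But removing 12-8 disconnects 12 from 8; removing 11-14 disconnects 11 from 14; removing 2-5 disconnects 2 from 5; removing 1-7 disconnects 1 from 7 — these are bridges.
In total 10 edges are bridges.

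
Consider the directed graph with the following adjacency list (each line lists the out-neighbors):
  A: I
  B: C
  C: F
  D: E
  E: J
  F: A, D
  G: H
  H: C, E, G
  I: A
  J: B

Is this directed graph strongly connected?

There is no directed path from A to G, so the graph is not strongly connected.

No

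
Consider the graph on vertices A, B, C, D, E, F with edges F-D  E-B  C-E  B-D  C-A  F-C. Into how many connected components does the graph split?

Starting from A we can reach A, B, C, D, E, F. That is one component of size 6.
Total: 1 component.

1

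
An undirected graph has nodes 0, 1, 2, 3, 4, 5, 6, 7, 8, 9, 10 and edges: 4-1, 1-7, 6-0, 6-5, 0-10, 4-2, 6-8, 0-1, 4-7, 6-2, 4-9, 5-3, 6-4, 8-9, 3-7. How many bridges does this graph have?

1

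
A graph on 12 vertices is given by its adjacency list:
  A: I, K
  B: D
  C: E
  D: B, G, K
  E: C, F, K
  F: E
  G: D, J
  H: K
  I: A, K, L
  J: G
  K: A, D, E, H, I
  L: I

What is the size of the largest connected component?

Starting from A we can reach A, B, C, D, E, F, G, H, I, J, K, L. That is one component of size 12.
The largest has 12 vertices.

12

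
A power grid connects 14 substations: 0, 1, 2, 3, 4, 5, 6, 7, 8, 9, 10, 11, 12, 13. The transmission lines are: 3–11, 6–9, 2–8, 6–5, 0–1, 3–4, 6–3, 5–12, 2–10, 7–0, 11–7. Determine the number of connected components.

3

13 is isolated — a component by itself.
Starting from 2 we can reach 2, 8, 10. That is one component of size 3.
Starting from 0 we can reach 0, 1, 3, 4, 5, 6, 7, 9, 11, 12. That is one component of size 10.
Total: 3 components.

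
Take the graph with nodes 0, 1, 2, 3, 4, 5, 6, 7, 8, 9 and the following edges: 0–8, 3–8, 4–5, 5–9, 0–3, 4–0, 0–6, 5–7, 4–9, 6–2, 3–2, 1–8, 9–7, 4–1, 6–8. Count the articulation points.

1

Removing 4 increases the component count from 1 to 2, so 4 is a cut vertex.
By contrast removing 5 leaves 1 component; it is not a cut vertex. No other vertex is a cut vertex either.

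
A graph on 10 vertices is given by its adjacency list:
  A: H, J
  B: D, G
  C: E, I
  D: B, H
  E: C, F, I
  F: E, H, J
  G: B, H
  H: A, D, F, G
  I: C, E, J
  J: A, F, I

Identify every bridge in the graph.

The edges on the cycle H-G-B-D-H are not bridges since each lies on that cycle.
Every edge lies on some cycle, so there are no bridges.

none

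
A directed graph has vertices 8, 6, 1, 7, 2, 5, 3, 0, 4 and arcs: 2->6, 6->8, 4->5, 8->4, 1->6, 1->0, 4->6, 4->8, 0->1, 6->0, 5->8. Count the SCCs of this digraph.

4

{0, 1, 4, 5, 6, 8} are all mutually reachable — one SCC of size 6.
{7} is an SCC by itself.
{3} is an SCC by itself.
{2} is an SCC by itself.
That gives 4 strongly connected components.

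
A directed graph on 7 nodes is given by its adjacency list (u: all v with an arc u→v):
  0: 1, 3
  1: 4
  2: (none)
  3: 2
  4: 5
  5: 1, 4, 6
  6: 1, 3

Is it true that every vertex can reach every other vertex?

No

There is no directed path from 1 to 0, so the graph is not strongly connected.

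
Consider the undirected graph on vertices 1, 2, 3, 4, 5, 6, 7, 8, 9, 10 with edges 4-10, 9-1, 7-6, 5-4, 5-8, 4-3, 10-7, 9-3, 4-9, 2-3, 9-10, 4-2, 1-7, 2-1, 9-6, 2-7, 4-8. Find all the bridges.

The edges on the cycle 4-9-1-2-4 are not bridges since each lies on that cycle.
Every edge lies on some cycle, so there are no bridges.

none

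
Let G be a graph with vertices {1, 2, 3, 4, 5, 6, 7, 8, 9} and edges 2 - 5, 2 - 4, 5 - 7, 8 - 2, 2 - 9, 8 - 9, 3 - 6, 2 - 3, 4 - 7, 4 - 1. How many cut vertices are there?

3

Removing 2 increases the component count from 1 to 3, so 2 is a cut vertex.
Removing 3 increases the component count from 1 to 2, so 3 is a cut vertex.
Removing 4 increases the component count from 1 to 2, so 4 is a cut vertex.
By contrast removing 5 leaves 1 component; it is not a cut vertex. No other vertex is a cut vertex either.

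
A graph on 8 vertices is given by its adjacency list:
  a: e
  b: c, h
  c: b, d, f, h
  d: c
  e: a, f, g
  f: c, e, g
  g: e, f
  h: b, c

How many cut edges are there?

The edges on the cycle f-e-g-f are not bridges since each lies on that cycle.
But removing d-c disconnects d from c; removing a-e disconnects a from e; removing f-c disconnects f from c — these are bridges.
That makes 3 bridges.

3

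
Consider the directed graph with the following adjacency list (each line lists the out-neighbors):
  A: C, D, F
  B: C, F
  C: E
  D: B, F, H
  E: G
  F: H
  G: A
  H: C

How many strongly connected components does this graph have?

1

{A, B, C, D, E, F, G, H} are all mutually reachable — one SCC of size 8.
That gives 1 strongly connected component.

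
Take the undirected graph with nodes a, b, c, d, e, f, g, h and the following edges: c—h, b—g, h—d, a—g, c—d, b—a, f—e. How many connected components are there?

3

Starting from e we can reach e, f. That is one component of size 2.
Starting from c we can reach c, d, h. That is one component of size 3.
Starting from a we can reach a, b, g. That is one component of size 3.
Total: 3 components.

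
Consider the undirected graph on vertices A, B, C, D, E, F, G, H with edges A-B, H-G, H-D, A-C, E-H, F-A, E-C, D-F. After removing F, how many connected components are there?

1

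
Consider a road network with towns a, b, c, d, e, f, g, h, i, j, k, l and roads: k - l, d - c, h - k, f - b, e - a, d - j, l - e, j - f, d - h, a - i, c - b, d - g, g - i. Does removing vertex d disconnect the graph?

Deleting d raises the number of components from 1 to 2, so d is a cut vertex.

Yes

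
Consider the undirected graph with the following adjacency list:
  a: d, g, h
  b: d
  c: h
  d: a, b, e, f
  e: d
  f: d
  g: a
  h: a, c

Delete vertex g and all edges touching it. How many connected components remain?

1

With g gone, the remaining components are: {a, b, c, d, e, f, h}.
That is 1 component.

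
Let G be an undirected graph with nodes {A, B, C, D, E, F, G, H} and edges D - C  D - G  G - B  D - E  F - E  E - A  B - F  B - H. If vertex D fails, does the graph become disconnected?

Yes

Deleting D raises the number of components from 1 to 2, so D is a cut vertex.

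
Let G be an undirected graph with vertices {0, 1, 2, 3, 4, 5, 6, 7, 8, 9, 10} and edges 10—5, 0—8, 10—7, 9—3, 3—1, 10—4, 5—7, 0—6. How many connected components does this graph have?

2 is isolated — a component by itself.
Starting from 1 we can reach 1, 3, 9. That is one component of size 3.
Starting from 0 we can reach 0, 6, 8. That is one component of size 3.
Starting from 4 we can reach 4, 5, 7, 10. That is one component of size 4.
Total: 4 components.

4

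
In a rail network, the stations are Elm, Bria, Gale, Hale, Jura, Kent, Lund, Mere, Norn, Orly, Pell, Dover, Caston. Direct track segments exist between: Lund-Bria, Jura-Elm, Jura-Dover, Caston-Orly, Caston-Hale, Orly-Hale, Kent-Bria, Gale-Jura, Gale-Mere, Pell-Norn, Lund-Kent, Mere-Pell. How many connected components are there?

Starting from Hale we can reach Hale, Orly, Caston. That is one component of size 3.
Starting from Bria we can reach Bria, Kent, Lund. That is one component of size 3.
Starting from Elm we can reach Elm, Gale, Jura, Mere, Norn, Pell, Dover. That is one component of size 7.
Total: 3 components.

3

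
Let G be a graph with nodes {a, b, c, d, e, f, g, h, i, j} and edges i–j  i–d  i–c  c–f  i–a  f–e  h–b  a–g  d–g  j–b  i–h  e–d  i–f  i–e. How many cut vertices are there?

1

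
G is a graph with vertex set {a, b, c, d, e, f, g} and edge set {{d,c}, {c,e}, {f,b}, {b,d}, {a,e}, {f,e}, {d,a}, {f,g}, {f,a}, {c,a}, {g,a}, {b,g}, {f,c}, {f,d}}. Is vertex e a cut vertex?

Deleting e leaves 1 component (was 1) (its neighbors a, c, f remain connected to each other), so e is not a cut vertex.

No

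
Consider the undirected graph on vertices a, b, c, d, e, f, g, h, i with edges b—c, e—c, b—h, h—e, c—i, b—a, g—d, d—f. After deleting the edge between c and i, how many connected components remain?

3

Before removal there are 2 components.
c—i is a bridge — removing it separates c's side from i's side.
After removal: 3 components.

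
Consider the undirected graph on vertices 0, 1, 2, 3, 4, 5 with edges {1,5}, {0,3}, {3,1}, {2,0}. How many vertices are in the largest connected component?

4 is isolated — a component by itself.
Starting from 0 we can reach 0, 1, 2, 3, 5. That is one component of size 5.
The largest has 5 vertices.

5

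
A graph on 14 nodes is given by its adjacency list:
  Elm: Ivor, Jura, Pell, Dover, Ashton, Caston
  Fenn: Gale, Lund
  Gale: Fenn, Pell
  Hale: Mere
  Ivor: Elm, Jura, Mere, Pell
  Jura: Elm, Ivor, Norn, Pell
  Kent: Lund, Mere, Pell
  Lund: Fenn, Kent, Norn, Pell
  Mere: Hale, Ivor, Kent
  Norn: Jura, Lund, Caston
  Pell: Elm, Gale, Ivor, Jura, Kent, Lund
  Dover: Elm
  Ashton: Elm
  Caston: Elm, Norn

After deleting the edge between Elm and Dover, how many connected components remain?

Before removal there is 1 component.
Elm-Dover is a bridge — removing it separates Elm's side from Dover's side.
After removal: 2 components.

2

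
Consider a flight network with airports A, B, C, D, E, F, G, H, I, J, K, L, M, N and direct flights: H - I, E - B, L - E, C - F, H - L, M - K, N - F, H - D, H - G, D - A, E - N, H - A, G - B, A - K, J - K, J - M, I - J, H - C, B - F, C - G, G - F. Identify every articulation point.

H

Removing H increases the component count from 1 to 2, so H is a cut vertex.
By contrast removing E leaves 1 component; it is not a cut vertex. No other vertex is a cut vertex either.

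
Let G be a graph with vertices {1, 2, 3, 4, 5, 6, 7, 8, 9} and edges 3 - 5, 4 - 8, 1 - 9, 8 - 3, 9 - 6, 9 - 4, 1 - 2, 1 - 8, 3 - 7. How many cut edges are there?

The edges on the cycle 1-9-4-8-1 are not bridges since each lies on that cycle.
But removing 8 - 3 disconnects 8 from 3; removing 1 - 2 disconnects 1 from 2; removing 9 - 6 disconnects 9 from 6; removing 5 - 3 disconnects 5 from 3 — these are bridges.
In total 5 edges are bridges.

5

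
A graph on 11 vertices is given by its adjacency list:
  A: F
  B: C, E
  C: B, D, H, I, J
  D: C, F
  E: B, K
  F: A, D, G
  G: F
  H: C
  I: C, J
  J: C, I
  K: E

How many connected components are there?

Starting from A we can reach A, B, C, D, E, F, G, H, I, J, K. That is one component of size 11.
Total: 1 component.

1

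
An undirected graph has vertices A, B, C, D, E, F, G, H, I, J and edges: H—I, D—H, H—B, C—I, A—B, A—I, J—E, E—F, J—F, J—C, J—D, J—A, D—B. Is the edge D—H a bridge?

No

After removing D—H, the path D-B-H still connects them, so the edge is not a bridge.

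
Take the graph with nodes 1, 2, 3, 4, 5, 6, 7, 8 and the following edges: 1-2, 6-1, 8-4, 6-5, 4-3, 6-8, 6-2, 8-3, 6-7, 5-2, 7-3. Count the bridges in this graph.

0

The edges on the cycle 8-4-3-8 are not bridges since each lies on that cycle.
Every edge lies on some cycle, so there are no bridges.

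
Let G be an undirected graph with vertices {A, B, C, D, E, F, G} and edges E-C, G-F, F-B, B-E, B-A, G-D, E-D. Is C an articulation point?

Deleting C leaves 1 component (was 1), so C is not a cut vertex.

No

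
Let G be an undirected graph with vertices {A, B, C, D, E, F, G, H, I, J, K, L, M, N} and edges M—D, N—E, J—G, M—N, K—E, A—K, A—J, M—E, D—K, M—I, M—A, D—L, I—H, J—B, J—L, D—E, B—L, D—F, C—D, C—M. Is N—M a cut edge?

No

After removing N—M, the path N-E-M still connects them, so the edge is not a bridge.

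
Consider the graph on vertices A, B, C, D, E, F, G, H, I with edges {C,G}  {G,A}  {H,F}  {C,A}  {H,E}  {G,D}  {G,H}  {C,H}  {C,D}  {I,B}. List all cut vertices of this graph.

Removing H increases the component count from 2 to 4, so H is a cut vertex.
By contrast removing A leaves 2 components; it is not a cut vertex. No other vertex is a cut vertex either.

H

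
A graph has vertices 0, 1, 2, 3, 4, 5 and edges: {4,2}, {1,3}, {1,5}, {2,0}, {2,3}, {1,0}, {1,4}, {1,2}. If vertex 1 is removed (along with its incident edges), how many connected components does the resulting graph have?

2

With 1 gone, the remaining components are: {5}; {0, 2, 3, 4}.
That is 2 components.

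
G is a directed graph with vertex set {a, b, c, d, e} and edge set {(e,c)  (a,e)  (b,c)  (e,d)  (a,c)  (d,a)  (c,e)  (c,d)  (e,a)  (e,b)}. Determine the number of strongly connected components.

1

{a, b, c, d, e} are all mutually reachable — one SCC of size 5.
That gives 1 strongly connected component.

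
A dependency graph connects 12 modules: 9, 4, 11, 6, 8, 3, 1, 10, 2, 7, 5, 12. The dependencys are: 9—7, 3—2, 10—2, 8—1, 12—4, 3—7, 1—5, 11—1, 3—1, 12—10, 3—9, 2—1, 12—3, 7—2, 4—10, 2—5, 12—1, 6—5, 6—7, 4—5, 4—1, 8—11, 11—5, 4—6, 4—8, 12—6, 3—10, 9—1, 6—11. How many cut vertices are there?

0

Removing 8, for instance, still leaves 1 component. No single vertex removal increases the component count — the graph has no articulation points.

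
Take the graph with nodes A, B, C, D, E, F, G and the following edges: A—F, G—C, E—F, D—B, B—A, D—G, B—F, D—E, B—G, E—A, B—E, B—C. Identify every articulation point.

none

Removing C, for instance, still leaves 1 component. No single vertex removal increases the component count — the graph has no articulation points.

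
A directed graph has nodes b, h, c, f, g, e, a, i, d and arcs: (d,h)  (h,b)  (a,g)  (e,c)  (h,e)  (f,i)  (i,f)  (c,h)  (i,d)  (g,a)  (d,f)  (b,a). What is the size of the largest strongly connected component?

3

{d, f, i} are all mutually reachable — one SCC of size 3.
{c, e, h} are all mutually reachable — one SCC of size 3.
{a, g} are all mutually reachable — one SCC of size 2.
{b} is an SCC by itself.
The largest has 3 vertices.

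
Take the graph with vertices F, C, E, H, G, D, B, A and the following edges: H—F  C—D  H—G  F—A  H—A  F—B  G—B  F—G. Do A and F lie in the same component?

From A we can reach A, B, F, G, H, which includes F.

Yes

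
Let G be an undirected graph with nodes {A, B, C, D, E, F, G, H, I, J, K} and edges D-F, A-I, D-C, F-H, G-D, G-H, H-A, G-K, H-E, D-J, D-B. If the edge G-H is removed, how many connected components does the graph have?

1

G and H are still connected via G-D-F-H, so the component count stays at 1.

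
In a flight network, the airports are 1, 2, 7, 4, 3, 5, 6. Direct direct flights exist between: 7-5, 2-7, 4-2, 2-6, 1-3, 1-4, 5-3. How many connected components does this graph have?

1

Starting from 1 we can reach 1, 2, 3, 4, 5, 6, 7. That is one component of size 7.
Total: 1 component.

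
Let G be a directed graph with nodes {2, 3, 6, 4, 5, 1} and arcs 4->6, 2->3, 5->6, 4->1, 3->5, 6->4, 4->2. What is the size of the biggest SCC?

{2, 3, 4, 5, 6} are all mutually reachable — one SCC of size 5.
{1} is an SCC by itself.
The largest has 5 vertices.

5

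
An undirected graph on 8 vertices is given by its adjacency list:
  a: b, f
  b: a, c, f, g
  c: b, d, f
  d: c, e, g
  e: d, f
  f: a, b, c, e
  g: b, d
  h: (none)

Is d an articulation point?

Deleting d leaves 2 components (was 2), so d is not a cut vertex.

No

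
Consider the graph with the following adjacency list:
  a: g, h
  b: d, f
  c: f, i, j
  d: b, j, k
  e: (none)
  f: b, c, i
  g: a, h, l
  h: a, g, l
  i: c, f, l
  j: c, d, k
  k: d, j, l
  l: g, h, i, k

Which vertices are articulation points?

Removing l increases the component count from 2 to 3, so l is a cut vertex.
By contrast removing h leaves 2 components; it is not a cut vertex. No other vertex is a cut vertex either.

l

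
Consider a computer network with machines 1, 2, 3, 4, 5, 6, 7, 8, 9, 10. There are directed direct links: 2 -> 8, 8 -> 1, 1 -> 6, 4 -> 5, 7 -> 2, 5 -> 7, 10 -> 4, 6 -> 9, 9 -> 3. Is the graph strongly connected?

There is no directed path from 7 to 5, so the graph is not strongly connected.

No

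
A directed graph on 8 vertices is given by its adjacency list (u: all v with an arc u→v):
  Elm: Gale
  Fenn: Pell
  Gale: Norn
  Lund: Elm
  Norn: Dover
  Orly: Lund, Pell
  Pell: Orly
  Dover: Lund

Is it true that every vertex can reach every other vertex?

There is no directed path from Elm to Fenn, so the graph is not strongly connected.

No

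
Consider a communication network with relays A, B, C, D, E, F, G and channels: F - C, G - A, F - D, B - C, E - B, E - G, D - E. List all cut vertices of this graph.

Removing E increases the component count from 1 to 2, so E is a cut vertex.
Removing G increases the component count from 1 to 2, so G is a cut vertex.
By contrast removing D leaves 1 component; it is not a cut vertex. No other vertex is a cut vertex either.

E, G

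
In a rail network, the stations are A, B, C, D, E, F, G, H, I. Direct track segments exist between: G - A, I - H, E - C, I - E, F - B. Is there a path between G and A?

From G we can reach A, G, which includes A.

Yes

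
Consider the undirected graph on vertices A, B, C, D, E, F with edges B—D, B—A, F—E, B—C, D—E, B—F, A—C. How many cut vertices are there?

1

Removing B increases the component count from 1 to 2, so B is a cut vertex.
By contrast removing E leaves 1 component; it is not a cut vertex. No other vertex is a cut vertex either.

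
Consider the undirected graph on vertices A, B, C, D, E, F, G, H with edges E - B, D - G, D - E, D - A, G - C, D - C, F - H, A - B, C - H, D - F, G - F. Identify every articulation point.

D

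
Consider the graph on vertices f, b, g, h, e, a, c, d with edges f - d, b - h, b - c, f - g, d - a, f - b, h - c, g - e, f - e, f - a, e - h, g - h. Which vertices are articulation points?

f

Removing f increases the component count from 1 to 2, so f is a cut vertex.
By contrast removing b leaves 1 component; it is not a cut vertex. No other vertex is a cut vertex either.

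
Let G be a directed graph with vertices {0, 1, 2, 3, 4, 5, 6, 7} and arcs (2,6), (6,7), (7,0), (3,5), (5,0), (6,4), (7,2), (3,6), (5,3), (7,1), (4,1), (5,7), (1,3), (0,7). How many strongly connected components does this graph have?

1

{0, 1, 2, 3, 4, 5, 6, 7} are all mutually reachable — one SCC of size 8.
That gives 1 strongly connected component.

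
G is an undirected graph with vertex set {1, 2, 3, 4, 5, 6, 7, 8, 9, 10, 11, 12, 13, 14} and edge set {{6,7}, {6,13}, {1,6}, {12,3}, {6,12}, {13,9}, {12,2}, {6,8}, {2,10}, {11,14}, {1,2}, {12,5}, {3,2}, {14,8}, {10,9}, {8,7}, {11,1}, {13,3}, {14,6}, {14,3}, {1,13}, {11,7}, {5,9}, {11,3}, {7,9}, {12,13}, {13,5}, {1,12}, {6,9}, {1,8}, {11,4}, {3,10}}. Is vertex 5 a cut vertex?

No

Deleting 5 leaves 1 component (was 1) (its neighbors 9, 12, 13 remain connected to each other), so 5 is not a cut vertex.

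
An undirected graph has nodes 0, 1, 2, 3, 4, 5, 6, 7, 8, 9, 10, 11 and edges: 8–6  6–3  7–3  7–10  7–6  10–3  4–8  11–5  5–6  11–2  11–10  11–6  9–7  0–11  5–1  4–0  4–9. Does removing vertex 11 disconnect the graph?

Yes

Deleting 11 raises the number of components from 1 to 2, so 11 is a cut vertex.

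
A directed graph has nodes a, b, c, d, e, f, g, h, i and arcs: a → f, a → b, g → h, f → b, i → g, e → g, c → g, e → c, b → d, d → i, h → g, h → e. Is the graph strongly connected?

There is no directed path from g to f, so the graph is not strongly connected.

No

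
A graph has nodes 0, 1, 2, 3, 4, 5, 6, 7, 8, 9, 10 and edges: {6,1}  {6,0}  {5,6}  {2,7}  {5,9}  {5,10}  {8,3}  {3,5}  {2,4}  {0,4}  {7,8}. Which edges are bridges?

1-6, 10-5, 5-9

The edges on the cycle 2-7-8-3-5-6-0-4-2 are not bridges since each lies on that cycle.
But removing 9—5 disconnects 9 from 5; removing 10—5 disconnects 10 from 5; removing 1—6 disconnects 1 from 6 — these are bridges.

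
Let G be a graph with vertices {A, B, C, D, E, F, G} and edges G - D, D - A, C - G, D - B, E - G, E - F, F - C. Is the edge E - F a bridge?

After removing E - F, the path E-G-C-F still connects them, so the edge is not a bridge.

No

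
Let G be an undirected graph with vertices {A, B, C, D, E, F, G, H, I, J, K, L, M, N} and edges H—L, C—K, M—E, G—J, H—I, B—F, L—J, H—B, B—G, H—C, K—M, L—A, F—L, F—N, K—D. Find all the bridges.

The edges on the cycle H-B-F-L-H are not bridges since each lies on that cycle.
But removing K—M disconnects K from M; removing C—H disconnects C from H; removing D—K disconnects D from K; removing C—K disconnects C from K — these are bridges.
In total 8 edges are bridges.

A-L, C-H, C-K, D-K, E-M, F-N, H-I, K-M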